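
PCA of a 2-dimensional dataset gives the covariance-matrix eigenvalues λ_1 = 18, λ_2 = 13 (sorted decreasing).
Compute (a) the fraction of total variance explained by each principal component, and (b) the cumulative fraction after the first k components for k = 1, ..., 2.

Step 1 — total variance = trace(Sigma) = Σ λ_i = 18 + 13 = 31.

Step 2 — fraction explained by component i = λ_i / Σ λ:
  PC1: 18/31 = 0.5806
  PC2: 13/31 = 0.4194

Step 3 — cumulative fraction after k components = (λ_1 + ... + λ_k) / Σ λ:
  k = 1: 18/31 = 0.5806
  k = 2: (18 + 13)/31 = 31/31 = 1

Summary (fraction, with percent):

explained: PC1 0.5806 (58.06%), PC2 0.4194 (41.94%);  cumulative: 0.5806, 1


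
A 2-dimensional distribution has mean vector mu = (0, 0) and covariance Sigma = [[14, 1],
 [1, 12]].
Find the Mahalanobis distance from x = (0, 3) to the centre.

Step 1 — centre the observation: (x - mu) = (0, 3).

Step 2 — invert Sigma. det(Sigma) = 14·12 - (1)² = 167.
  Sigma^{-1} = (1/det) · [[d, -b], [-b, a]] = [[0.0719, -0.006],
 [-0.006, 0.0838]].

Step 3 — form the quadratic (x - mu)^T · Sigma^{-1} · (x - mu):
  Sigma^{-1} · (x - mu) = (-0.018, 0.2515).
  (x - mu)^T · [Sigma^{-1} · (x - mu)] = (0)·(-0.018) + (3)·(0.2515) = 0.7545.

Step 4 — take square root: d = √(0.7545) ≈ 0.8686.

d(x, mu) = √(0.7545) ≈ 0.8686


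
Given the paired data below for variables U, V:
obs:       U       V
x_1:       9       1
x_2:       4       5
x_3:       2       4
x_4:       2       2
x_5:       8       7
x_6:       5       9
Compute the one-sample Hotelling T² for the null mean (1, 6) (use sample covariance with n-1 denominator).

Step 1 — sample mean vector:
  mean(U) = (9 + 4 + 2 + 2 + 8 + 5) / 6 = 30/6 = 5
  mean(V) = (1 + 5 + 4 + 2 + 7 + 9) / 6 = 28/6 = 4.6667
  x̄ = (5, 4.6667),  deviation x̄ - mu_0 = (5, 4.6667) - (1, 6) = (4, -1.3333).

Step 2 — sample covariance matrix, S[i,j] = (1/(n-1)) · Σ_k (x_{k,i} - mean_i) · (x_{k,j} - mean_j), divisor n-1 = 5:
  S[U,U] = ((4)·(4) + (-1)·(-1) + (-3)·(-3) + (-3)·(-3) + (3)·(3) + (0)·(0)) / 5 = 44/5 = 8.8
  S[U,V] = ((4)·(-3.6667) + (-1)·(0.3333) + (-3)·(-0.6667) + (-3)·(-2.6667) + (3)·(2.3333) + (0)·(4.3333)) / 5 = 2/5 = 0.4
  S[V,V] = ((-3.6667)·(-3.6667) + (0.3333)·(0.3333) + (-0.6667)·(-0.6667) + (-2.6667)·(-2.6667) + (2.3333)·(2.3333) + (4.3333)·(4.3333)) / 5 = 45.3333/5 = 9.0667
  S = [[8.8, 0.4],
 [0.4, 9.0667]].

Step 3 — invert S. det(S) = 8.8·9.0667 - (0.4)² = 79.6267.
  S^{-1} = (1/det) · [[d, -b], [-b, a]] = [[0.1139, -0.005],
 [-0.005, 0.1105]].

Step 4 — quadratic form (x̄ - mu_0)^T · S^{-1} · (x̄ - mu_0):
  S^{-1} · (x̄ - mu_0) = (0.4622, -0.1674),
  (x̄ - mu_0)^T · [...] = (4)·(0.4622) + (-1.3333)·(-0.1674) = 2.0719.

Step 5 — scale by n: T² = 6 · 2.0719 = 12.4313.

T² ≈ 12.4313


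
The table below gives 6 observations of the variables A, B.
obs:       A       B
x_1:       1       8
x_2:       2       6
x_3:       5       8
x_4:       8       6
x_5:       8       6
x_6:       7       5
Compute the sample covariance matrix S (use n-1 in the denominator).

Step 1 — column means:
  mean(A) = (1 + 2 + 5 + 8 + 8 + 7) / 6 = 31/6 = 5.1667
  mean(B) = (8 + 6 + 8 + 6 + 6 + 5) / 6 = 39/6 = 6.5

Step 2 — sample covariance S[i,j] = (1/(n-1)) · Σ_k (x_{k,i} - mean_i) · (x_{k,j} - mean_j), with n-1 = 5.
  S[A,A] = ((-4.1667)·(-4.1667) + (-3.1667)·(-3.1667) + (-0.1667)·(-0.1667) + (2.8333)·(2.8333) + (2.8333)·(2.8333) + (1.8333)·(1.8333)) / 5 = 46.8333/5 = 9.3667
  S[A,B] = ((-4.1667)·(1.5) + (-3.1667)·(-0.5) + (-0.1667)·(1.5) + (2.8333)·(-0.5) + (2.8333)·(-0.5) + (1.8333)·(-1.5)) / 5 = -10.5/5 = -2.1
  S[B,B] = ((1.5)·(1.5) + (-0.5)·(-0.5) + (1.5)·(1.5) + (-0.5)·(-0.5) + (-0.5)·(-0.5) + (-1.5)·(-1.5)) / 5 = 7.5/5 = 1.5

S is symmetric (S[j,i] = S[i,j]). Assembling:

S = [[9.3667, -2.1],
 [-2.1, 1.5]]


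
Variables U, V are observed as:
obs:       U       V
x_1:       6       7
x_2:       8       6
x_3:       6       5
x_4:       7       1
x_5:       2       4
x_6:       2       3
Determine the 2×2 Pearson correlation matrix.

Step 1 — column means:
  mean(U) = (6 + 8 + 6 + 7 + 2 + 2) / 6 = 31/6 = 5.1667
  mean(V) = (7 + 6 + 5 + 1 + 4 + 3) / 6 = 26/6 = 4.3333

Step 2 — sample variances and covariances s[i,j] = (1/(n-1)) · Σ_k (x_{k,i} - mean_i) · (x_{k,j} - mean_j), with n-1 = 5:
  s[U,U] = ((0.8333)·(0.8333) + (2.8333)·(2.8333) + (0.8333)·(0.8333) + (1.8333)·(1.8333) + (-3.1667)·(-3.1667) + (-3.1667)·(-3.1667)) / 5 = 32.8333/5 = 6.5667
  s[U,V] = ((0.8333)·(2.6667) + (2.8333)·(1.6667) + (0.8333)·(0.6667) + (1.8333)·(-3.3333) + (-3.1667)·(-0.3333) + (-3.1667)·(-1.3333)) / 5 = 6.6667/5 = 1.3333
  s[V,V] = ((2.6667)·(2.6667) + (1.6667)·(1.6667) + (0.6667)·(0.6667) + (-3.3333)·(-3.3333) + (-0.3333)·(-0.3333) + (-1.3333)·(-1.3333)) / 5 = 23.3333/5 = 4.6667
  Sample standard deviations s_i = √(s[i,i]):
  s(U) = √(6.5667) = 2.5626
  s(V) = √(4.6667) = 2.1602

Step 3 — r_{ij} = s_{ij} / (s_i · s_j):
  r[U,U] = 1 (diagonal).
  r[U,V] = 1.3333 / (2.5626 · 2.1602) = 1.3333 / 5.5357 = 0.2409
  r[V,V] = 1 (diagonal).

R is symmetric with unit diagonal. Assembling:

R = [[1, 0.2409],
 [0.2409, 1]]


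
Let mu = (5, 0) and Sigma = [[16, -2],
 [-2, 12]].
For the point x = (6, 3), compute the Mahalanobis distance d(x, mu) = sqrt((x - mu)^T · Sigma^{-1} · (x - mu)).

Step 1 — centre the observation: (x - mu) = (1, 3).

Step 2 — invert Sigma. det(Sigma) = 16·12 - (-2)² = 188.
  Sigma^{-1} = (1/det) · [[d, -b], [-b, a]] = [[0.0638, 0.0106],
 [0.0106, 0.0851]].

Step 3 — form the quadratic (x - mu)^T · Sigma^{-1} · (x - mu):
  Sigma^{-1} · (x - mu) = (0.0957, 0.266).
  (x - mu)^T · [Sigma^{-1} · (x - mu)] = (1)·(0.0957) + (3)·(0.266) = 0.8936.

Step 4 — take square root: d = √(0.8936) ≈ 0.9453.

d(x, mu) = √(0.8936) ≈ 0.9453


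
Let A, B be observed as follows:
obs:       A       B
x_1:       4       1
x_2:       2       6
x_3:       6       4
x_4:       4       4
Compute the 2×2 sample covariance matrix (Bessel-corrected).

Step 1 — column means:
  mean(A) = (4 + 2 + 6 + 4) / 4 = 16/4 = 4
  mean(B) = (1 + 6 + 4 + 4) / 4 = 15/4 = 3.75

Step 2 — sample covariance S[i,j] = (1/(n-1)) · Σ_k (x_{k,i} - mean_i) · (x_{k,j} - mean_j), with n-1 = 3.
  S[A,A] = ((0)·(0) + (-2)·(-2) + (2)·(2) + (0)·(0)) / 3 = 8/3 = 2.6667
  S[A,B] = ((0)·(-2.75) + (-2)·(2.25) + (2)·(0.25) + (0)·(0.25)) / 3 = -4/3 = -1.3333
  S[B,B] = ((-2.75)·(-2.75) + (2.25)·(2.25) + (0.25)·(0.25) + (0.25)·(0.25)) / 3 = 12.75/3 = 4.25

S is symmetric (S[j,i] = S[i,j]). Assembling:

S = [[2.6667, -1.3333],
 [-1.3333, 4.25]]


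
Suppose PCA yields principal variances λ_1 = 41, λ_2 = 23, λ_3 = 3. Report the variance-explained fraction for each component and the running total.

Step 1 — total variance = trace(Sigma) = Σ λ_i = 41 + 23 + 3 = 67.

Step 2 — fraction explained by component i = λ_i / Σ λ:
  PC1: 41/67 = 0.6119
  PC2: 23/67 = 0.3433
  PC3: 3/67 = 0.0448

Step 3 — cumulative fraction after k components = (λ_1 + ... + λ_k) / Σ λ:
  k = 1: 41/67 = 0.6119
  k = 2: (41 + 23)/67 = 64/67 = 0.9552
  k = 3: (41 + 23 + 3)/67 = 67/67 = 1

Summary (fraction, with percent):

explained: PC1 0.6119 (61.19%), PC2 0.3433 (34.33%), PC3 0.0448 (4.48%);  cumulative: 0.6119, 0.9552, 1


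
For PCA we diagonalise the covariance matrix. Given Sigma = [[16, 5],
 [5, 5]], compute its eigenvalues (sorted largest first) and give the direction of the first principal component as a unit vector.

Step 1 — characteristic polynomial of 2×2 Sigma:
  det(Sigma - λI) = λ² - trace · λ + det = 0.
  trace = 16 + 5 = 21, det = 16·5 - (5)² = 55.
Step 2 — discriminant:
  Δ = trace² - 4·det = 441 - 220 = 221.
Step 3 — eigenvalues:
  λ = (trace ± √Δ)/2 = (21 ± 14.8661)/2,
  λ_1 = 17.933,  λ_2 = 3.067.

Step 4 — unit eigenvector for λ_1: solve (Sigma - λ_1 I)v = 0. First row:
  (16 - 17.933)·v_x + (5)·v_y = 0, i.e. (-1.933)·v_x + (5)·v_y = 0,
  so v ∝ (b, λ_1 - a) = (5, 1.933) = u.
  ||u|| = √((5)² + (1.933)²) = √(28.7366) ≈ 5.3607,
  v_1 = u/||u|| ≈ (0.9327, 0.3606) (||v_1|| = 1).

λ_1 = 17.933,  λ_2 = 3.067;  v_1 ≈ (0.9327, 0.3606)


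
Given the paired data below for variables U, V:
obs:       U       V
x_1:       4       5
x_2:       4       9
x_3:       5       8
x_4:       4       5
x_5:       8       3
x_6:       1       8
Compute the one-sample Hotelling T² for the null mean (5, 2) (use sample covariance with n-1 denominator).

Step 1 — sample mean vector:
  mean(U) = (4 + 4 + 5 + 4 + 8 + 1) / 6 = 26/6 = 4.3333
  mean(V) = (5 + 9 + 8 + 5 + 3 + 8) / 6 = 38/6 = 6.3333
  x̄ = (4.3333, 6.3333),  deviation x̄ - mu_0 = (4.3333, 6.3333) - (5, 2) = (-0.6667, 4.3333).

Step 2 — sample covariance matrix, S[i,j] = (1/(n-1)) · Σ_k (x_{k,i} - mean_i) · (x_{k,j} - mean_j), divisor n-1 = 5:
  S[U,U] = ((-0.3333)·(-0.3333) + (-0.3333)·(-0.3333) + (0.6667)·(0.6667) + (-0.3333)·(-0.3333) + (3.6667)·(3.6667) + (-3.3333)·(-3.3333)) / 5 = 25.3333/5 = 5.0667
  S[U,V] = ((-0.3333)·(-1.3333) + (-0.3333)·(2.6667) + (0.6667)·(1.6667) + (-0.3333)·(-1.3333) + (3.6667)·(-3.3333) + (-3.3333)·(1.6667)) / 5 = -16.6667/5 = -3.3333
  S[V,V] = ((-1.3333)·(-1.3333) + (2.6667)·(2.6667) + (1.6667)·(1.6667) + (-1.3333)·(-1.3333) + (-3.3333)·(-3.3333) + (1.6667)·(1.6667)) / 5 = 27.3333/5 = 5.4667
  S = [[5.0667, -3.3333],
 [-3.3333, 5.4667]].

Step 3 — invert S. det(S) = 5.0667·5.4667 - (-3.3333)² = 16.5867.
  S^{-1} = (1/det) · [[d, -b], [-b, a]] = [[0.3296, 0.201],
 [0.201, 0.3055]].

Step 4 — quadratic form (x̄ - mu_0)^T · S^{-1} · (x̄ - mu_0):
  S^{-1} · (x̄ - mu_0) = (0.6511, 1.1897),
  (x̄ - mu_0)^T · [...] = (-0.6667)·(0.6511) + (4.3333)·(1.1897) = 4.7213.

Step 5 — scale by n: T² = 6 · 4.7213 = 28.328.

T² ≈ 28.328


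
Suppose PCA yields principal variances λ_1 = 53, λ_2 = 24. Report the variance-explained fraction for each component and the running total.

Step 1 — total variance = trace(Sigma) = Σ λ_i = 53 + 24 = 77.

Step 2 — fraction explained by component i = λ_i / Σ λ:
  PC1: 53/77 = 0.6883
  PC2: 24/77 = 0.3117

Step 3 — cumulative fraction after k components = (λ_1 + ... + λ_k) / Σ λ:
  k = 1: 53/77 = 0.6883
  k = 2: (53 + 24)/77 = 77/77 = 1

Summary (fraction, with percent):

explained: PC1 0.6883 (68.83%), PC2 0.3117 (31.17%);  cumulative: 0.6883, 1


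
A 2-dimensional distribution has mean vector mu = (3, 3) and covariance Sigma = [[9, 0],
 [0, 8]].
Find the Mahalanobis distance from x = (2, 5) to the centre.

Step 1 — centre the observation: (x - mu) = (-1, 2).

Step 2 — invert Sigma. det(Sigma) = 9·8 - (0)² = 72.
  Sigma^{-1} = (1/det) · [[d, -b], [-b, a]] = [[0.1111, 0],
 [0, 0.125]].

Step 3 — form the quadratic (x - mu)^T · Sigma^{-1} · (x - mu):
  Sigma^{-1} · (x - mu) = (-0.1111, 0.25).
  (x - mu)^T · [Sigma^{-1} · (x - mu)] = (-1)·(-0.1111) + (2)·(0.25) = 0.6111.

Step 4 — take square root: d = √(0.6111) ≈ 0.7817.

d(x, mu) = √(0.6111) ≈ 0.7817


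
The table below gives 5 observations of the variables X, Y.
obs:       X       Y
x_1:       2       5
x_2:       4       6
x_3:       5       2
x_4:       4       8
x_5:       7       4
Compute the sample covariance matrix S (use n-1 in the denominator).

Step 1 — column means:
  mean(X) = (2 + 4 + 5 + 4 + 7) / 5 = 22/5 = 4.4
  mean(Y) = (5 + 6 + 2 + 8 + 4) / 5 = 25/5 = 5

Step 2 — sample covariance S[i,j] = (1/(n-1)) · Σ_k (x_{k,i} - mean_i) · (x_{k,j} - mean_j), with n-1 = 4.
  S[X,X] = ((-2.4)·(-2.4) + (-0.4)·(-0.4) + (0.6)·(0.6) + (-0.4)·(-0.4) + (2.6)·(2.6)) / 4 = 13.2/4 = 3.3
  S[X,Y] = ((-2.4)·(0) + (-0.4)·(1) + (0.6)·(-3) + (-0.4)·(3) + (2.6)·(-1)) / 4 = -6/4 = -1.5
  S[Y,Y] = ((0)·(0) + (1)·(1) + (-3)·(-3) + (3)·(3) + (-1)·(-1)) / 4 = 20/4 = 5

S is symmetric (S[j,i] = S[i,j]). Assembling:

S = [[3.3, -1.5],
 [-1.5, 5]]


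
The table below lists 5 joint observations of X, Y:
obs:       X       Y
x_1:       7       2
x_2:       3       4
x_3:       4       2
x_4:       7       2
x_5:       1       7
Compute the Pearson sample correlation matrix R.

Step 1 — column means:
  mean(X) = (7 + 3 + 4 + 7 + 1) / 5 = 22/5 = 4.4
  mean(Y) = (2 + 4 + 2 + 2 + 7) / 5 = 17/5 = 3.4

Step 2 — sample variances and covariances s[i,j] = (1/(n-1)) · Σ_k (x_{k,i} - mean_i) · (x_{k,j} - mean_j), with n-1 = 4:
  s[X,X] = ((2.6)·(2.6) + (-1.4)·(-1.4) + (-0.4)·(-0.4) + (2.6)·(2.6) + (-3.4)·(-3.4)) / 4 = 27.2/4 = 6.8
  s[X,Y] = ((2.6)·(-1.4) + (-1.4)·(0.6) + (-0.4)·(-1.4) + (2.6)·(-1.4) + (-3.4)·(3.6)) / 4 = -19.8/4 = -4.95
  s[Y,Y] = ((-1.4)·(-1.4) + (0.6)·(0.6) + (-1.4)·(-1.4) + (-1.4)·(-1.4) + (3.6)·(3.6)) / 4 = 19.2/4 = 4.8
  Sample standard deviations s_i = √(s[i,i]):
  s(X) = √(6.8) = 2.6077
  s(Y) = √(4.8) = 2.1909

Step 3 — r_{ij} = s_{ij} / (s_i · s_j):
  r[X,X] = 1 (diagonal).
  r[X,Y] = -4.95 / (2.6077 · 2.1909) = -4.95 / 5.7131 = -0.8664
  r[Y,Y] = 1 (diagonal).

R is symmetric with unit diagonal. Assembling:

R = [[1, -0.8664],
 [-0.8664, 1]]


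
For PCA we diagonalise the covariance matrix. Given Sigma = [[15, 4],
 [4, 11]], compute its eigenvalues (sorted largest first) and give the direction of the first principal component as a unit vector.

Step 1 — characteristic polynomial of 2×2 Sigma:
  det(Sigma - λI) = λ² - trace · λ + det = 0.
  trace = 15 + 11 = 26, det = 15·11 - (4)² = 149.
Step 2 — discriminant:
  Δ = trace² - 4·det = 676 - 596 = 80.
Step 3 — eigenvalues:
  λ = (trace ± √Δ)/2 = (26 ± 8.9443)/2,
  λ_1 = 17.4721,  λ_2 = 8.5279.

Step 4 — unit eigenvector for λ_1: solve (Sigma - λ_1 I)v = 0. First row:
  (15 - 17.4721)·v_x + (4)·v_y = 0, i.e. (-2.4721)·v_x + (4)·v_y = 0,
  so v ∝ (b, λ_1 - a) = (4, 2.4721) = u.
  ||u|| = √((4)² + (2.4721)²) = √(22.1115) ≈ 4.7023,
  v_1 = u/||u|| ≈ (0.8507, 0.5257) (||v_1|| = 1).

λ_1 = 17.4721,  λ_2 = 8.5279;  v_1 ≈ (0.8507, 0.5257)


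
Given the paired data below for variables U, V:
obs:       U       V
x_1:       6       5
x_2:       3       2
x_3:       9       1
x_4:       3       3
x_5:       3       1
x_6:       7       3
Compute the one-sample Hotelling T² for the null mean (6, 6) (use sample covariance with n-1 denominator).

Step 1 — sample mean vector:
  mean(U) = (6 + 3 + 9 + 3 + 3 + 7) / 6 = 31/6 = 5.1667
  mean(V) = (5 + 2 + 1 + 3 + 1 + 3) / 6 = 15/6 = 2.5
  x̄ = (5.1667, 2.5),  deviation x̄ - mu_0 = (5.1667, 2.5) - (6, 6) = (-0.8333, -3.5).

Step 2 — sample covariance matrix, S[i,j] = (1/(n-1)) · Σ_k (x_{k,i} - mean_i) · (x_{k,j} - mean_j), divisor n-1 = 5:
  S[U,U] = ((0.8333)·(0.8333) + (-2.1667)·(-2.1667) + (3.8333)·(3.8333) + (-2.1667)·(-2.1667) + (-2.1667)·(-2.1667) + (1.8333)·(1.8333)) / 5 = 32.8333/5 = 6.5667
  S[U,V] = ((0.8333)·(2.5) + (-2.1667)·(-0.5) + (3.8333)·(-1.5) + (-2.1667)·(0.5) + (-2.1667)·(-1.5) + (1.8333)·(0.5)) / 5 = 0.5/5 = 0.1
  S[V,V] = ((2.5)·(2.5) + (-0.5)·(-0.5) + (-1.5)·(-1.5) + (0.5)·(0.5) + (-1.5)·(-1.5) + (0.5)·(0.5)) / 5 = 11.5/5 = 2.3
  S = [[6.5667, 0.1],
 [0.1, 2.3]].

Step 3 — invert S. det(S) = 6.5667·2.3 - (0.1)² = 15.0933.
  S^{-1} = (1/det) · [[d, -b], [-b, a]] = [[0.1524, -0.0066],
 [-0.0066, 0.4351]].

Step 4 — quadratic form (x̄ - mu_0)^T · S^{-1} · (x̄ - mu_0):
  S^{-1} · (x̄ - mu_0) = (-0.1038, -1.5172),
  (x̄ - mu_0)^T · [...] = (-0.8333)·(-0.1038) + (-3.5)·(-1.5172) = 5.3968.

Step 5 — scale by n: T² = 6 · 5.3968 = 32.3807.

T² ≈ 32.3807


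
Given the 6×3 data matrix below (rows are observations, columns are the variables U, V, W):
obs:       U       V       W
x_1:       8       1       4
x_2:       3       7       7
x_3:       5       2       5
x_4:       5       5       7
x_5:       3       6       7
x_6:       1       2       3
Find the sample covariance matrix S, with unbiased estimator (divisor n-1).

Step 1 — column means:
  mean(U) = (8 + 3 + 5 + 5 + 3 + 1) / 6 = 25/6 = 4.1667
  mean(V) = (1 + 7 + 2 + 5 + 6 + 2) / 6 = 23/6 = 3.8333
  mean(W) = (4 + 7 + 5 + 7 + 7 + 3) / 6 = 33/6 = 5.5

Step 2 — sample covariance S[i,j] = (1/(n-1)) · Σ_k (x_{k,i} - mean_i) · (x_{k,j} - mean_j), with n-1 = 5.
  S[U,U] = ((3.8333)·(3.8333) + (-1.1667)·(-1.1667) + (0.8333)·(0.8333) + (0.8333)·(0.8333) + (-1.1667)·(-1.1667) + (-3.1667)·(-3.1667)) / 5 = 28.8333/5 = 5.7667
  S[U,V] = ((3.8333)·(-2.8333) + (-1.1667)·(3.1667) + (0.8333)·(-1.8333) + (0.8333)·(1.1667) + (-1.1667)·(2.1667) + (-3.1667)·(-1.8333)) / 5 = -11.8333/5 = -2.3667
  S[U,W] = ((3.8333)·(-1.5) + (-1.1667)·(1.5) + (0.8333)·(-0.5) + (0.8333)·(1.5) + (-1.1667)·(1.5) + (-3.1667)·(-2.5)) / 5 = -0.5/5 = -0.1
  S[V,V] = ((-2.8333)·(-2.8333) + (3.1667)·(3.1667) + (-1.8333)·(-1.8333) + (1.1667)·(1.1667) + (2.1667)·(2.1667) + (-1.8333)·(-1.8333)) / 5 = 30.8333/5 = 6.1667
  S[V,W] = ((-2.8333)·(-1.5) + (3.1667)·(1.5) + (-1.8333)·(-0.5) + (1.1667)·(1.5) + (2.1667)·(1.5) + (-1.8333)·(-2.5)) / 5 = 19.5/5 = 3.9
  S[W,W] = ((-1.5)·(-1.5) + (1.5)·(1.5) + (-0.5)·(-0.5) + (1.5)·(1.5) + (1.5)·(1.5) + (-2.5)·(-2.5)) / 5 = 15.5/5 = 3.1

S is symmetric (S[j,i] = S[i,j]). Assembling:

S = [[5.7667, -2.3667, -0.1],
 [-2.3667, 6.1667, 3.9],
 [-0.1, 3.9, 3.1]]


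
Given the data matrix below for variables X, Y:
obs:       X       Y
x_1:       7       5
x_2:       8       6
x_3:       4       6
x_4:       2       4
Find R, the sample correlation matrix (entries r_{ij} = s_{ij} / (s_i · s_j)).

Step 1 — column means:
  mean(X) = (7 + 8 + 4 + 2) / 4 = 21/4 = 5.25
  mean(Y) = (5 + 6 + 6 + 4) / 4 = 21/4 = 5.25

Step 2 — sample variances and covariances s[i,j] = (1/(n-1)) · Σ_k (x_{k,i} - mean_i) · (x_{k,j} - mean_j), with n-1 = 3:
  s[X,X] = ((1.75)·(1.75) + (2.75)·(2.75) + (-1.25)·(-1.25) + (-3.25)·(-3.25)) / 3 = 22.75/3 = 7.5833
  s[X,Y] = ((1.75)·(-0.25) + (2.75)·(0.75) + (-1.25)·(0.75) + (-3.25)·(-1.25)) / 3 = 4.75/3 = 1.5833
  s[Y,Y] = ((-0.25)·(-0.25) + (0.75)·(0.75) + (0.75)·(0.75) + (-1.25)·(-1.25)) / 3 = 2.75/3 = 0.9167
  Sample standard deviations s_i = √(s[i,i]):
  s(X) = √(7.5833) = 2.7538
  s(Y) = √(0.9167) = 0.9574

Step 3 — r_{ij} = s_{ij} / (s_i · s_j):
  r[X,X] = 1 (diagonal).
  r[X,Y] = 1.5833 / (2.7538 · 0.9574) = 1.5833 / 2.6365 = 0.6005
  r[Y,Y] = 1 (diagonal).

R is symmetric with unit diagonal. Assembling:

R = [[1, 0.6005],
 [0.6005, 1]]


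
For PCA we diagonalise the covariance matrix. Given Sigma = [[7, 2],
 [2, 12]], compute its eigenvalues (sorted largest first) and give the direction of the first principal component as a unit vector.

Step 1 — characteristic polynomial of 2×2 Sigma:
  det(Sigma - λI) = λ² - trace · λ + det = 0.
  trace = 7 + 12 = 19, det = 7·12 - (2)² = 80.
Step 2 — discriminant:
  Δ = trace² - 4·det = 361 - 320 = 41.
Step 3 — eigenvalues:
  λ = (trace ± √Δ)/2 = (19 ± 6.4031)/2,
  λ_1 = 12.7016,  λ_2 = 6.2984.

Step 4 — unit eigenvector for λ_1: solve (Sigma - λ_1 I)v = 0. First row:
  (7 - 12.7016)·v_x + (2)·v_y = 0, i.e. (-5.7016)·v_x + (2)·v_y = 0,
  so v ∝ (b, λ_1 - a) = (2, 5.7016) = u.
  ||u|| = √((2)² + (5.7016)²) = √(36.5078) ≈ 6.0422,
  v_1 = u/||u|| ≈ (0.331, 0.9436) (||v_1|| = 1).

λ_1 = 12.7016,  λ_2 = 6.2984;  v_1 ≈ (0.331, 0.9436)


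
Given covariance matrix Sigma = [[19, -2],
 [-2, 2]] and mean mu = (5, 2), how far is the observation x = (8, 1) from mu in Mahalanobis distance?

Step 1 — centre the observation: (x - mu) = (3, -1).

Step 2 — invert Sigma. det(Sigma) = 19·2 - (-2)² = 34.
  Sigma^{-1} = (1/det) · [[d, -b], [-b, a]] = [[0.0588, 0.0588],
 [0.0588, 0.5588]].

Step 3 — form the quadratic (x - mu)^T · Sigma^{-1} · (x - mu):
  Sigma^{-1} · (x - mu) = (0.1176, -0.3824).
  (x - mu)^T · [Sigma^{-1} · (x - mu)] = (3)·(0.1176) + (-1)·(-0.3824) = 0.7353.

Step 4 — take square root: d = √(0.7353) ≈ 0.8575.

d(x, mu) = √(0.7353) ≈ 0.8575


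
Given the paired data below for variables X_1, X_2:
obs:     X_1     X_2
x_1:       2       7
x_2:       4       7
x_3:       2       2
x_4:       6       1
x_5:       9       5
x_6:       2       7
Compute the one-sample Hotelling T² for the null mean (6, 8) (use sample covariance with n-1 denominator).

Step 1 — sample mean vector:
  mean(X_1) = (2 + 4 + 2 + 6 + 9 + 2) / 6 = 25/6 = 4.1667
  mean(X_2) = (7 + 7 + 2 + 1 + 5 + 7) / 6 = 29/6 = 4.8333
  x̄ = (4.1667, 4.8333),  deviation x̄ - mu_0 = (4.1667, 4.8333) - (6, 8) = (-1.8333, -3.1667).

Step 2 — sample covariance matrix, S[i,j] = (1/(n-1)) · Σ_k (x_{k,i} - mean_i) · (x_{k,j} - mean_j), divisor n-1 = 5:
  S[X_1,X_1] = ((-2.1667)·(-2.1667) + (-0.1667)·(-0.1667) + (-2.1667)·(-2.1667) + (1.8333)·(1.8333) + (4.8333)·(4.8333) + (-2.1667)·(-2.1667)) / 5 = 40.8333/5 = 8.1667
  S[X_1,X_2] = ((-2.1667)·(2.1667) + (-0.1667)·(2.1667) + (-2.1667)·(-2.8333) + (1.8333)·(-3.8333) + (4.8333)·(0.1667) + (-2.1667)·(2.1667)) / 5 = -9.8333/5 = -1.9667
  S[X_2,X_2] = ((2.1667)·(2.1667) + (2.1667)·(2.1667) + (-2.8333)·(-2.8333) + (-3.8333)·(-3.8333) + (0.1667)·(0.1667) + (2.1667)·(2.1667)) / 5 = 36.8333/5 = 7.3667
  S = [[8.1667, -1.9667],
 [-1.9667, 7.3667]].

Step 3 — invert S. det(S) = 8.1667·7.3667 - (-1.9667)² = 56.2933.
  S^{-1} = (1/det) · [[d, -b], [-b, a]] = [[0.1309, 0.0349],
 [0.0349, 0.1451]].

Step 4 — quadratic form (x̄ - mu_0)^T · S^{-1} · (x̄ - mu_0):
  S^{-1} · (x̄ - mu_0) = (-0.3505, -0.5234),
  (x̄ - mu_0)^T · [...] = (-1.8333)·(-0.3505) + (-3.1667)·(-0.5234) = 2.3003.

Step 5 — scale by n: T² = 6 · 2.3003 = 13.8015.

T² ≈ 13.8015


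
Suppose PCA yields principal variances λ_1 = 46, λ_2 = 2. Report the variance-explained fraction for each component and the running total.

Step 1 — total variance = trace(Sigma) = Σ λ_i = 46 + 2 = 48.

Step 2 — fraction explained by component i = λ_i / Σ λ:
  PC1: 46/48 = 0.9583
  PC2: 2/48 = 0.0417

Step 3 — cumulative fraction after k components = (λ_1 + ... + λ_k) / Σ λ:
  k = 1: 46/48 = 0.9583
  k = 2: (46 + 2)/48 = 48/48 = 1

Summary (fraction, with percent):

explained: PC1 0.9583 (95.83%), PC2 0.0417 (4.17%);  cumulative: 0.9583, 1


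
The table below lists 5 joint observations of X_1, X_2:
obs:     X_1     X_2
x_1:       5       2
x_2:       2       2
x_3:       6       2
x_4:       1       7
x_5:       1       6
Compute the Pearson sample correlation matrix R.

Step 1 — column means:
  mean(X_1) = (5 + 2 + 6 + 1 + 1) / 5 = 15/5 = 3
  mean(X_2) = (2 + 2 + 2 + 7 + 6) / 5 = 19/5 = 3.8

Step 2 — sample variances and covariances s[i,j] = (1/(n-1)) · Σ_k (x_{k,i} - mean_i) · (x_{k,j} - mean_j), with n-1 = 4:
  s[X_1,X_1] = ((2)·(2) + (-1)·(-1) + (3)·(3) + (-2)·(-2) + (-2)·(-2)) / 4 = 22/4 = 5.5
  s[X_1,X_2] = ((2)·(-1.8) + (-1)·(-1.8) + (3)·(-1.8) + (-2)·(3.2) + (-2)·(2.2)) / 4 = -18/4 = -4.5
  s[X_2,X_2] = ((-1.8)·(-1.8) + (-1.8)·(-1.8) + (-1.8)·(-1.8) + (3.2)·(3.2) + (2.2)·(2.2)) / 4 = 24.8/4 = 6.2
  Sample standard deviations s_i = √(s[i,i]):
  s(X_1) = √(5.5) = 2.3452
  s(X_2) = √(6.2) = 2.49

Step 3 — r_{ij} = s_{ij} / (s_i · s_j):
  r[X_1,X_1] = 1 (diagonal).
  r[X_1,X_2] = -4.5 / (2.3452 · 2.49) = -4.5 / 5.8395 = -0.7706
  r[X_2,X_2] = 1 (diagonal).

R is symmetric with unit diagonal. Assembling:

R = [[1, -0.7706],
 [-0.7706, 1]]


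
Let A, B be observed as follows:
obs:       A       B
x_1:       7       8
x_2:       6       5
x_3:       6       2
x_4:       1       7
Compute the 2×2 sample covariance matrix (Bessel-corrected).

Step 1 — column means:
  mean(A) = (7 + 6 + 6 + 1) / 4 = 20/4 = 5
  mean(B) = (8 + 5 + 2 + 7) / 4 = 22/4 = 5.5

Step 2 — sample covariance S[i,j] = (1/(n-1)) · Σ_k (x_{k,i} - mean_i) · (x_{k,j} - mean_j), with n-1 = 3.
  S[A,A] = ((2)·(2) + (1)·(1) + (1)·(1) + (-4)·(-4)) / 3 = 22/3 = 7.3333
  S[A,B] = ((2)·(2.5) + (1)·(-0.5) + (1)·(-3.5) + (-4)·(1.5)) / 3 = -5/3 = -1.6667
  S[B,B] = ((2.5)·(2.5) + (-0.5)·(-0.5) + (-3.5)·(-3.5) + (1.5)·(1.5)) / 3 = 21/3 = 7

S is symmetric (S[j,i] = S[i,j]). Assembling:

S = [[7.3333, -1.6667],
 [-1.6667, 7]]


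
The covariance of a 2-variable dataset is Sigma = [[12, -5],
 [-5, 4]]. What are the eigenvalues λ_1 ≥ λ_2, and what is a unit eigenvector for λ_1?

Step 1 — characteristic polynomial of 2×2 Sigma:
  det(Sigma - λI) = λ² - trace · λ + det = 0.
  trace = 12 + 4 = 16, det = 12·4 - (-5)² = 23.
Step 2 — discriminant:
  Δ = trace² - 4·det = 256 - 92 = 164.
Step 3 — eigenvalues:
  λ = (trace ± √Δ)/2 = (16 ± 12.8062)/2,
  λ_1 = 14.4031,  λ_2 = 1.5969.

Step 4 — unit eigenvector for λ_1: solve (Sigma - λ_1 I)v = 0. First row:
  (12 - 14.4031)·v_x + (-5)·v_y = 0, i.e. (-2.4031)·v_x + (-5)·v_y = 0,
  so v ∝ (b, λ_1 - a) = (-5, 2.4031); multiply by -1 so the first entry is positive: u = (5, -2.4031).
  ||u|| = √((5)² + (-2.4031)²) = √(30.775) ≈ 5.5475,
  v_1 = u/||u|| ≈ (0.9013, -0.4332) (||v_1|| = 1).

λ_1 = 14.4031,  λ_2 = 1.5969;  v_1 ≈ (0.9013, -0.4332)


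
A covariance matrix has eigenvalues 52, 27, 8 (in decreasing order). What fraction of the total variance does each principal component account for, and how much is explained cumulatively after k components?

Step 1 — total variance = trace(Sigma) = Σ λ_i = 52 + 27 + 8 = 87.

Step 2 — fraction explained by component i = λ_i / Σ λ:
  PC1: 52/87 = 0.5977
  PC2: 27/87 = 0.3103
  PC3: 8/87 = 0.092

Step 3 — cumulative fraction after k components = (λ_1 + ... + λ_k) / Σ λ:
  k = 1: 52/87 = 0.5977
  k = 2: (52 + 27)/87 = 79/87 = 0.908
  k = 3: (52 + 27 + 8)/87 = 87/87 = 1

Summary (fraction, with percent):

explained: PC1 0.5977 (59.77%), PC2 0.3103 (31.03%), PC3 0.092 (9.2%);  cumulative: 0.5977, 0.908, 1


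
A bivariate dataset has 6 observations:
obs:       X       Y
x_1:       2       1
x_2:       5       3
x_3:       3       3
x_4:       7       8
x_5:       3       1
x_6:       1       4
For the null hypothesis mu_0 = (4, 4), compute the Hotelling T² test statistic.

Step 1 — sample mean vector:
  mean(X) = (2 + 5 + 3 + 7 + 3 + 1) / 6 = 21/6 = 3.5
  mean(Y) = (1 + 3 + 3 + 8 + 1 + 4) / 6 = 20/6 = 3.3333
  x̄ = (3.5, 3.3333),  deviation x̄ - mu_0 = (3.5, 3.3333) - (4, 4) = (-0.5, -0.6667).

Step 2 — sample covariance matrix, S[i,j] = (1/(n-1)) · Σ_k (x_{k,i} - mean_i) · (x_{k,j} - mean_j), divisor n-1 = 5:
  S[X,X] = ((-1.5)·(-1.5) + (1.5)·(1.5) + (-0.5)·(-0.5) + (3.5)·(3.5) + (-0.5)·(-0.5) + (-2.5)·(-2.5)) / 5 = 23.5/5 = 4.7
  S[X,Y] = ((-1.5)·(-2.3333) + (1.5)·(-0.3333) + (-0.5)·(-0.3333) + (3.5)·(4.6667) + (-0.5)·(-2.3333) + (-2.5)·(0.6667)) / 5 = 19/5 = 3.8
  S[Y,Y] = ((-2.3333)·(-2.3333) + (-0.3333)·(-0.3333) + (-0.3333)·(-0.3333) + (4.6667)·(4.6667) + (-2.3333)·(-2.3333) + (0.6667)·(0.6667)) / 5 = 33.3333/5 = 6.6667
  S = [[4.7, 3.8],
 [3.8, 6.6667]].

Step 3 — invert S. det(S) = 4.7·6.6667 - (3.8)² = 16.8933.
  S^{-1} = (1/det) · [[d, -b], [-b, a]] = [[0.3946, -0.2249],
 [-0.2249, 0.2782]].

Step 4 — quadratic form (x̄ - mu_0)^T · S^{-1} · (x̄ - mu_0):
  S^{-1} · (x̄ - mu_0) = (-0.0474, -0.073),
  (x̄ - mu_0)^T · [...] = (-0.5)·(-0.0474) + (-0.6667)·(-0.073) = 0.0723.

Step 5 — scale by n: T² = 6 · 0.0723 = 0.4341.

T² ≈ 0.4341


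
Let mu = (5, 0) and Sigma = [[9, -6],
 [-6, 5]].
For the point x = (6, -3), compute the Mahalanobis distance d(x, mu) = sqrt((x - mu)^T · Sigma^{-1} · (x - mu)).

Step 1 — centre the observation: (x - mu) = (1, -3).

Step 2 — invert Sigma. det(Sigma) = 9·5 - (-6)² = 9.
  Sigma^{-1} = (1/det) · [[d, -b], [-b, a]] = [[0.5556, 0.6667],
 [0.6667, 1]].

Step 3 — form the quadratic (x - mu)^T · Sigma^{-1} · (x - mu):
  Sigma^{-1} · (x - mu) = (-1.4444, -2.3333).
  (x - mu)^T · [Sigma^{-1} · (x - mu)] = (1)·(-1.4444) + (-3)·(-2.3333) = 5.5556.

Step 4 — take square root: d = √(5.5556) ≈ 2.357.

d(x, mu) = √(5.5556) ≈ 2.357


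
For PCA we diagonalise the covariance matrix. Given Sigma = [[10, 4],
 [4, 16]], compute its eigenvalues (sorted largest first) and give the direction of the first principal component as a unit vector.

Step 1 — characteristic polynomial of 2×2 Sigma:
  det(Sigma - λI) = λ² - trace · λ + det = 0.
  trace = 10 + 16 = 26, det = 10·16 - (4)² = 144.
Step 2 — discriminant:
  Δ = trace² - 4·det = 676 - 576 = 100.
Step 3 — eigenvalues:
  λ = (trace ± √Δ)/2 = (26 ± 10)/2,
  λ_1 = 18,  λ_2 = 8.

Step 4 — unit eigenvector for λ_1: solve (Sigma - λ_1 I)v = 0. First row:
  (10 - 18)·v_x + (4)·v_y = 0, i.e. (-8)·v_x + (4)·v_y = 0,
  so v ∝ (b, λ_1 - a) = (4, 8) = u.
  ||u|| = √((4)² + (8)²) = √(80) ≈ 8.9443,
  v_1 = u/||u|| ≈ (0.4472, 0.8944) (||v_1|| = 1).

λ_1 = 18,  λ_2 = 8;  v_1 ≈ (0.4472, 0.8944)


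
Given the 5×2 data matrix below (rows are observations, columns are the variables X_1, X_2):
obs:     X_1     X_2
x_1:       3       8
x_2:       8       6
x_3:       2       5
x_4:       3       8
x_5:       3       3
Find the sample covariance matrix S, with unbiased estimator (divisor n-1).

Step 1 — column means:
  mean(X_1) = (3 + 8 + 2 + 3 + 3) / 5 = 19/5 = 3.8
  mean(X_2) = (8 + 6 + 5 + 8 + 3) / 5 = 30/5 = 6

Step 2 — sample covariance S[i,j] = (1/(n-1)) · Σ_k (x_{k,i} - mean_i) · (x_{k,j} - mean_j), with n-1 = 4.
  S[X_1,X_1] = ((-0.8)·(-0.8) + (4.2)·(4.2) + (-1.8)·(-1.8) + (-0.8)·(-0.8) + (-0.8)·(-0.8)) / 4 = 22.8/4 = 5.7
  S[X_1,X_2] = ((-0.8)·(2) + (4.2)·(0) + (-1.8)·(-1) + (-0.8)·(2) + (-0.8)·(-3)) / 4 = 1/4 = 0.25
  S[X_2,X_2] = ((2)·(2) + (0)·(0) + (-1)·(-1) + (2)·(2) + (-3)·(-3)) / 4 = 18/4 = 4.5

S is symmetric (S[j,i] = S[i,j]). Assembling:

S = [[5.7, 0.25],
 [0.25, 4.5]]


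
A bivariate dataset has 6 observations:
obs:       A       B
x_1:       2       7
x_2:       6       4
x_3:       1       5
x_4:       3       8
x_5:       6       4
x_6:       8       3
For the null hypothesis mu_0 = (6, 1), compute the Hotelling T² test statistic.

Step 1 — sample mean vector:
  mean(A) = (2 + 6 + 1 + 3 + 6 + 8) / 6 = 26/6 = 4.3333
  mean(B) = (7 + 4 + 5 + 8 + 4 + 3) / 6 = 31/6 = 5.1667
  x̄ = (4.3333, 5.1667),  deviation x̄ - mu_0 = (4.3333, 5.1667) - (6, 1) = (-1.6667, 4.1667).

Step 2 — sample covariance matrix, S[i,j] = (1/(n-1)) · Σ_k (x_{k,i} - mean_i) · (x_{k,j} - mean_j), divisor n-1 = 5:
  S[A,A] = ((-2.3333)·(-2.3333) + (1.6667)·(1.6667) + (-3.3333)·(-3.3333) + (-1.3333)·(-1.3333) + (1.6667)·(1.6667) + (3.6667)·(3.6667)) / 5 = 37.3333/5 = 7.4667
  S[A,B] = ((-2.3333)·(1.8333) + (1.6667)·(-1.1667) + (-3.3333)·(-0.1667) + (-1.3333)·(2.8333) + (1.6667)·(-1.1667) + (3.6667)·(-2.1667)) / 5 = -19.3333/5 = -3.8667
  S[B,B] = ((1.8333)·(1.8333) + (-1.1667)·(-1.1667) + (-0.1667)·(-0.1667) + (2.8333)·(2.8333) + (-1.1667)·(-1.1667) + (-2.1667)·(-2.1667)) / 5 = 18.8333/5 = 3.7667
  S = [[7.4667, -3.8667],
 [-3.8667, 3.7667]].

Step 3 — invert S. det(S) = 7.4667·3.7667 - (-3.8667)² = 13.1733.
  S^{-1} = (1/det) · [[d, -b], [-b, a]] = [[0.2859, 0.2935],
 [0.2935, 0.5668]].

Step 4 — quadratic form (x̄ - mu_0)^T · S^{-1} · (x̄ - mu_0):
  S^{-1} · (x̄ - mu_0) = (0.7465, 1.8725),
  (x̄ - mu_0)^T · [...] = (-1.6667)·(0.7465) + (4.1667)·(1.8725) = 6.5579.

Step 5 — scale by n: T² = 6 · 6.5579 = 39.3472.

T² ≈ 39.3472


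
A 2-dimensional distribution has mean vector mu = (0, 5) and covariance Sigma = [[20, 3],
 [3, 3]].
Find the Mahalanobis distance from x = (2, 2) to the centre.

Step 1 — centre the observation: (x - mu) = (2, -3).

Step 2 — invert Sigma. det(Sigma) = 20·3 - (3)² = 51.
  Sigma^{-1} = (1/det) · [[d, -b], [-b, a]] = [[0.0588, -0.0588],
 [-0.0588, 0.3922]].

Step 3 — form the quadratic (x - mu)^T · Sigma^{-1} · (x - mu):
  Sigma^{-1} · (x - mu) = (0.2941, -1.2941).
  (x - mu)^T · [Sigma^{-1} · (x - mu)] = (2)·(0.2941) + (-3)·(-1.2941) = 4.4706.

Step 4 — take square root: d = √(4.4706) ≈ 2.1144.

d(x, mu) = √(4.4706) ≈ 2.1144


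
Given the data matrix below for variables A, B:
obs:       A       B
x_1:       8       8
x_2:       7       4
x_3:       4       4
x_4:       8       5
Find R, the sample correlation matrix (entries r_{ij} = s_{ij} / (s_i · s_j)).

Step 1 — column means:
  mean(A) = (8 + 7 + 4 + 8) / 4 = 27/4 = 6.75
  mean(B) = (8 + 4 + 4 + 5) / 4 = 21/4 = 5.25

Step 2 — sample variances and covariances s[i,j] = (1/(n-1)) · Σ_k (x_{k,i} - mean_i) · (x_{k,j} - mean_j), with n-1 = 3:
  s[A,A] = ((1.25)·(1.25) + (0.25)·(0.25) + (-2.75)·(-2.75) + (1.25)·(1.25)) / 3 = 10.75/3 = 3.5833
  s[A,B] = ((1.25)·(2.75) + (0.25)·(-1.25) + (-2.75)·(-1.25) + (1.25)·(-0.25)) / 3 = 6.25/3 = 2.0833
  s[B,B] = ((2.75)·(2.75) + (-1.25)·(-1.25) + (-1.25)·(-1.25) + (-0.25)·(-0.25)) / 3 = 10.75/3 = 3.5833
  Sample standard deviations s_i = √(s[i,i]):
  s(A) = √(3.5833) = 1.893
  s(B) = √(3.5833) = 1.893

Step 3 — r_{ij} = s_{ij} / (s_i · s_j):
  r[A,A] = 1 (diagonal).
  r[A,B] = 2.0833 / (1.893 · 1.893) = 2.0833 / 3.5833 = 0.5814
  r[B,B] = 1 (diagonal).

R is symmetric with unit diagonal. Assembling:

R = [[1, 0.5814],
 [0.5814, 1]]


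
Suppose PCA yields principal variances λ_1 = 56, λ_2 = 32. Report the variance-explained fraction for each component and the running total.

Step 1 — total variance = trace(Sigma) = Σ λ_i = 56 + 32 = 88.

Step 2 — fraction explained by component i = λ_i / Σ λ:
  PC1: 56/88 = 0.6364
  PC2: 32/88 = 0.3636

Step 3 — cumulative fraction after k components = (λ_1 + ... + λ_k) / Σ λ:
  k = 1: 56/88 = 0.6364
  k = 2: (56 + 32)/88 = 88/88 = 1

Summary (fraction, with percent):

explained: PC1 0.6364 (63.64%), PC2 0.3636 (36.36%);  cumulative: 0.6364, 1


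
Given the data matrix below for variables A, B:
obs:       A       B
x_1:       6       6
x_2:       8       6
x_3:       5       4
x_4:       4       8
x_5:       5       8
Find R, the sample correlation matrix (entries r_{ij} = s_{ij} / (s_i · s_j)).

Step 1 — column means:
  mean(A) = (6 + 8 + 5 + 4 + 5) / 5 = 28/5 = 5.6
  mean(B) = (6 + 6 + 4 + 8 + 8) / 5 = 32/5 = 6.4

Step 2 — sample variances and covariances s[i,j] = (1/(n-1)) · Σ_k (x_{k,i} - mean_i) · (x_{k,j} - mean_j), with n-1 = 4:
  s[A,A] = ((0.4)·(0.4) + (2.4)·(2.4) + (-0.6)·(-0.6) + (-1.6)·(-1.6) + (-0.6)·(-0.6)) / 4 = 9.2/4 = 2.3
  s[A,B] = ((0.4)·(-0.4) + (2.4)·(-0.4) + (-0.6)·(-2.4) + (-1.6)·(1.6) + (-0.6)·(1.6)) / 4 = -3.2/4 = -0.8
  s[B,B] = ((-0.4)·(-0.4) + (-0.4)·(-0.4) + (-2.4)·(-2.4) + (1.6)·(1.6) + (1.6)·(1.6)) / 4 = 11.2/4 = 2.8
  Sample standard deviations s_i = √(s[i,i]):
  s(A) = √(2.3) = 1.5166
  s(B) = √(2.8) = 1.6733

Step 3 — r_{ij} = s_{ij} / (s_i · s_j):
  r[A,A] = 1 (diagonal).
  r[A,B] = -0.8 / (1.5166 · 1.6733) = -0.8 / 2.5377 = -0.3152
  r[B,B] = 1 (diagonal).

R is symmetric with unit diagonal. Assembling:

R = [[1, -0.3152],
 [-0.3152, 1]]


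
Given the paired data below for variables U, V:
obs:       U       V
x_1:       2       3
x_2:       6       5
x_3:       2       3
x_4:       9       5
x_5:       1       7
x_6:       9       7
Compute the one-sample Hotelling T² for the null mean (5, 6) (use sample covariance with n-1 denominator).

Step 1 — sample mean vector:
  mean(U) = (2 + 6 + 2 + 9 + 1 + 9) / 6 = 29/6 = 4.8333
  mean(V) = (3 + 5 + 3 + 5 + 7 + 7) / 6 = 30/6 = 5
  x̄ = (4.8333, 5),  deviation x̄ - mu_0 = (4.8333, 5) - (5, 6) = (-0.1667, -1).

Step 2 — sample covariance matrix, S[i,j] = (1/(n-1)) · Σ_k (x_{k,i} - mean_i) · (x_{k,j} - mean_j), divisor n-1 = 5:
  S[U,U] = ((-2.8333)·(-2.8333) + (1.1667)·(1.1667) + (-2.8333)·(-2.8333) + (4.1667)·(4.1667) + (-3.8333)·(-3.8333) + (4.1667)·(4.1667)) / 5 = 66.8333/5 = 13.3667
  S[U,V] = ((-2.8333)·(-2) + (1.1667)·(0) + (-2.8333)·(-2) + (4.1667)·(0) + (-3.8333)·(2) + (4.1667)·(2)) / 5 = 12/5 = 2.4
  S[V,V] = ((-2)·(-2) + (0)·(0) + (-2)·(-2) + (0)·(0) + (2)·(2) + (2)·(2)) / 5 = 16/5 = 3.2
  S = [[13.3667, 2.4],
 [2.4, 3.2]].

Step 3 — invert S. det(S) = 13.3667·3.2 - (2.4)² = 37.0133.
  S^{-1} = (1/det) · [[d, -b], [-b, a]] = [[0.0865, -0.0648],
 [-0.0648, 0.3611]].

Step 4 — quadratic form (x̄ - mu_0)^T · S^{-1} · (x̄ - mu_0):
  S^{-1} · (x̄ - mu_0) = (0.0504, -0.3503),
  (x̄ - mu_0)^T · [...] = (-0.1667)·(0.0504) + (-1)·(-0.3503) = 0.3419.

Step 5 — scale by n: T² = 6 · 0.3419 = 2.0515.

T² ≈ 2.0515


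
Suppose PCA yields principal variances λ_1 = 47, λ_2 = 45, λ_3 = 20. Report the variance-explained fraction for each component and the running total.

Step 1 — total variance = trace(Sigma) = Σ λ_i = 47 + 45 + 20 = 112.

Step 2 — fraction explained by component i = λ_i / Σ λ:
  PC1: 47/112 = 0.4196
  PC2: 45/112 = 0.4018
  PC3: 20/112 = 0.1786

Step 3 — cumulative fraction after k components = (λ_1 + ... + λ_k) / Σ λ:
  k = 1: 47/112 = 0.4196
  k = 2: (47 + 45)/112 = 92/112 = 0.8214
  k = 3: (47 + 45 + 20)/112 = 112/112 = 1

Summary (fraction, with percent):

explained: PC1 0.4196 (41.96%), PC2 0.4018 (40.18%), PC3 0.1786 (17.86%);  cumulative: 0.4196, 0.8214, 1


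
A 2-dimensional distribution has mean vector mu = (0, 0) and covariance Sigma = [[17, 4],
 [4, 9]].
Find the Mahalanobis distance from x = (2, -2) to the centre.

Step 1 — centre the observation: (x - mu) = (2, -2).

Step 2 — invert Sigma. det(Sigma) = 17·9 - (4)² = 137.
  Sigma^{-1} = (1/det) · [[d, -b], [-b, a]] = [[0.0657, -0.0292],
 [-0.0292, 0.1241]].

Step 3 — form the quadratic (x - mu)^T · Sigma^{-1} · (x - mu):
  Sigma^{-1} · (x - mu) = (0.1898, -0.3066).
  (x - mu)^T · [Sigma^{-1} · (x - mu)] = (2)·(0.1898) + (-2)·(-0.3066) = 0.9927.

Step 4 — take square root: d = √(0.9927) ≈ 0.9963.

d(x, mu) = √(0.9927) ≈ 0.9963


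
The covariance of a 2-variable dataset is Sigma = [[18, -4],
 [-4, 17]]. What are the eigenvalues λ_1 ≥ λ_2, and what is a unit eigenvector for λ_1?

Step 1 — characteristic polynomial of 2×2 Sigma:
  det(Sigma - λI) = λ² - trace · λ + det = 0.
  trace = 18 + 17 = 35, det = 18·17 - (-4)² = 290.
Step 2 — discriminant:
  Δ = trace² - 4·det = 1225 - 1160 = 65.
Step 3 — eigenvalues:
  λ = (trace ± √Δ)/2 = (35 ± 8.0623)/2,
  λ_1 = 21.5311,  λ_2 = 13.4689.

Step 4 — unit eigenvector for λ_1: solve (Sigma - λ_1 I)v = 0. First row:
  (18 - 21.5311)·v_x + (-4)·v_y = 0, i.e. (-3.5311)·v_x + (-4)·v_y = 0,
  so v ∝ (b, λ_1 - a) = (-4, 3.5311); multiply by -1 so the first entry is positive: u = (4, -3.5311).
  ||u|| = √((4)² + (-3.5311)²) = √(28.4689) ≈ 5.3356,
  v_1 = u/||u|| ≈ (0.7497, -0.6618) (||v_1|| = 1).

λ_1 = 21.5311,  λ_2 = 13.4689;  v_1 ≈ (0.7497, -0.6618)


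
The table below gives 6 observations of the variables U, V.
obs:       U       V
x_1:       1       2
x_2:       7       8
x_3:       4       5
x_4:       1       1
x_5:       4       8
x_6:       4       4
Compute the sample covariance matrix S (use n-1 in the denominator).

Step 1 — column means:
  mean(U) = (1 + 7 + 4 + 1 + 4 + 4) / 6 = 21/6 = 3.5
  mean(V) = (2 + 8 + 5 + 1 + 8 + 4) / 6 = 28/6 = 4.6667

Step 2 — sample covariance S[i,j] = (1/(n-1)) · Σ_k (x_{k,i} - mean_i) · (x_{k,j} - mean_j), with n-1 = 5.
  S[U,U] = ((-2.5)·(-2.5) + (3.5)·(3.5) + (0.5)·(0.5) + (-2.5)·(-2.5) + (0.5)·(0.5) + (0.5)·(0.5)) / 5 = 25.5/5 = 5.1
  S[U,V] = ((-2.5)·(-2.6667) + (3.5)·(3.3333) + (0.5)·(0.3333) + (-2.5)·(-3.6667) + (0.5)·(3.3333) + (0.5)·(-0.6667)) / 5 = 29/5 = 5.8
  S[V,V] = ((-2.6667)·(-2.6667) + (3.3333)·(3.3333) + (0.3333)·(0.3333) + (-3.6667)·(-3.6667) + (3.3333)·(3.3333) + (-0.6667)·(-0.6667)) / 5 = 43.3333/5 = 8.6667

S is symmetric (S[j,i] = S[i,j]). Assembling:

S = [[5.1, 5.8],
 [5.8, 8.6667]]


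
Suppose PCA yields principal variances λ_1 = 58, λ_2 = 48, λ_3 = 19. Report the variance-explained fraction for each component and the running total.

Step 1 — total variance = trace(Sigma) = Σ λ_i = 58 + 48 + 19 = 125.

Step 2 — fraction explained by component i = λ_i / Σ λ:
  PC1: 58/125 = 0.464
  PC2: 48/125 = 0.384
  PC3: 19/125 = 0.152

Step 3 — cumulative fraction after k components = (λ_1 + ... + λ_k) / Σ λ:
  k = 1: 58/125 = 0.464
  k = 2: (58 + 48)/125 = 106/125 = 0.848
  k = 3: (58 + 48 + 19)/125 = 125/125 = 1

Summary (fraction, with percent):

explained: PC1 0.464 (46.4%), PC2 0.384 (38.4%), PC3 0.152 (15.2%);  cumulative: 0.464, 0.848, 1
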